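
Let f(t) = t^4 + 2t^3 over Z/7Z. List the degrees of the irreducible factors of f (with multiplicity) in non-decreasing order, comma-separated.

Linear factors from roots: (t), (t + 2).
Complete factorization: f(t) = (t + 2)·(t)^3.
Factor degrees with multiplicity: 1 + 1 + 1 + 1 = 4.

1, 1, 1, 1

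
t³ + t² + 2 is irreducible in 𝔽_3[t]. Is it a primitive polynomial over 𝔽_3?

No

Write f(t) = t³ + t² + 2.
|GF(3^3)^×| = 3^3 − 1 = 26. Prime factorization: 26 = 2·13.
f is primitive ⇔ t has order 26 in GF(3)[t]/(f), i.e. t^(26/q) ≠ 1 for each prime q | 26.
t^(13) mod f = 1
t^(2) mod f = t².
Since t^(13) = 1, the order of t divides 13 < 26; not primitive.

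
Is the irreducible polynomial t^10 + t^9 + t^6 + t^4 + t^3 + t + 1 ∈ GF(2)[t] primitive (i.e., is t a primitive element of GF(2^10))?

Write f(t) = t^10 + t^9 + t^6 + t^4 + t^3 + t + 1.
|GF(2^10)^×| = 2^10 − 1 = 1023. Prime factorization: 1023 = 3·11·31.
f is primitive ⇔ t has order 1023 in GF(2)[t]/(f), i.e. t^(1023/q) ≠ 1 for each prime q | 1023.
t^(341) mod f = t^7 + t^5 + t^3.
t^(93) mod f = t^9 + t^7 + t^6 + t^3 + t^2 + 1.
t^(33) mod f = t^9 + t^7 + t^6 + t^3 + t^2 + t + 1.
None equal 1, so t has full order 1023; f is primitive.

Yes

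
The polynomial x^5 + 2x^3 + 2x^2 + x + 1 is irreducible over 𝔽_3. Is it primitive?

Write f(x) = x^5 + 2x^3 + 2x^2 + x + 1.
|GF(3^5)^×| = 3^5 − 1 = 242. Prime factorization: 242 = 2·11^2.
f is primitive ⇔ x has order 242 in GF(3)[x]/(f), i.e. x^(242/q) ≠ 1 for each prime q | 242.
x^(121) mod f = 2.
x^(22) mod f = x^3 + x^2.
None equal 1, so x has full order 242; f is primitive.

Yes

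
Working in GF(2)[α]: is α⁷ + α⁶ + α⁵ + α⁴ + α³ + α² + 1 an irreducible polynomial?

Yes

Write g(α) = α⁷ + α⁶ + α⁵ + α⁴ + α³ + α² + 1.
Check for roots in GF(2): g(0) = 1; g(1) = 1.
No roots, so no linear factors.
Monic irreducibles of degree 2 over GF(2): α² + α + 1.
None of them divide g (all give nonzero remainder).
Monic irreducibles of degree 3 over GF(2): α³ + α + 1, α³ + α² + 1.
None of them divide g (all give nonzero remainder).
No irreducible factor of degree ≤ 3 exists, so g is irreducible over GF(2).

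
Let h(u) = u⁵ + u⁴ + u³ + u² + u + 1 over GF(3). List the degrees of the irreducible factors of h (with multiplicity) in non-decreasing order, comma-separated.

1, 1, 1, 1, 1

Roots in GF(3): h(0) = 1; h(1) = 0 → root; h(2) = 0 → root.
Linear factors from roots: (u - 1), (u + 1).
Complete factorization: h(u) = (u - 1)^2·(u + 1)^3.
Factor degrees with multiplicity: 1 + 1 + 1 + 1 + 1 = 5.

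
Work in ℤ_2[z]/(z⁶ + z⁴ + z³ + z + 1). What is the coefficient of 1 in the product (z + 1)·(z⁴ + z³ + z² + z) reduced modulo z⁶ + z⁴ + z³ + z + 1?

0

Multiply in ℤ_2[z]: (z + 1)·(z⁴ + z³ + z² + z) = z⁵ + z.
Reduced: z⁵ + z.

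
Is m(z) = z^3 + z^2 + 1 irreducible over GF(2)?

Check for roots in GF(2): m(0) = 1; m(1) = 1.
No roots. A degree-3 polynomial over a field with no linear factor is irreducible.

Yes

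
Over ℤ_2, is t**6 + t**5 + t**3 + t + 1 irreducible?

Write P(t) = t**6 + t**5 + t**3 + t + 1.
Check for roots in ℤ_2: P(0) = 1; P(1) = 1.
No roots, so no linear factors.
Monic irreducibles of degree 2 over GF(2): t**2 + t + 1.
t**2 + t + 1 divides P: P(t) = (t**2 + t + 1)·(t**4 + t**2 + 1).

No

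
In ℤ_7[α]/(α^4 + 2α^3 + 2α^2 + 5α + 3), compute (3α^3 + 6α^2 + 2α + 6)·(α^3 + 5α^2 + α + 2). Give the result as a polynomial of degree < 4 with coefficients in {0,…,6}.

6α^3 + 4α^2 + 5α + 1

Multiply in ℤ_7[α]: (3α^3 + 6α^2 + 2α + 6)·(α^3 + 5α^2 + α + 2) = 3α^6 + 2α^2 + 3α + 5.
Reduce using α^4 ≡ 5α^3 + 5α^2 + 2α + 4 (mod α^4 + 2α^3 + 2α^2 + 5α + 3).
Reduced: 6α^3 + 4α^2 + 5α + 1.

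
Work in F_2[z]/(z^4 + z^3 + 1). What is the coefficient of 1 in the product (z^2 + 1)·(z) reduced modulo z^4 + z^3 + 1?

0

Multiply in F_2[z]: (z^2 + 1)·(z) = z^3 + z.
Reduced: z^3 + z.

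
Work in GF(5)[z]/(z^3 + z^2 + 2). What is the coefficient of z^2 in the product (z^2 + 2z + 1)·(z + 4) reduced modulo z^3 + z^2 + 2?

Multiply in GF(5)[z]: (z^2 + 2z + 1)·(z + 4) = z^3 + z^2 + 4z + 4.
Reduce using z^3 ≡ 4z^2 + 3 (mod z^3 + z^2 + 2).
Reduced: 4z + 2.

0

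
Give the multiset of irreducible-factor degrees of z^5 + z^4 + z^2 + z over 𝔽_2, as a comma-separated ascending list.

Write h(z) = z^5 + z^4 + z^2 + z.
Roots in 𝔽_2: h(0) = 0 → root; h(1) = 0 → root.
Linear factors from roots: (z), (z + 1).
Complete factorization: h(z) = (z)·(z + 1)^2·(z^2 + z + 1).
Factor degrees with multiplicity: 1 + 1 + 1 + 2 = 5.

1, 1, 1, 2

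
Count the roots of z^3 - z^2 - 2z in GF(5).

3

Write g(z) = z^3 - z^2 - 2z.
Evaluate at each of the 5 elements of GF(5):
g(0) = 0 → root; g(1) = 3; g(2) = 0 → root; g(3) = 2; g(4) = 0 → root.
Roots: {0, 2, 4}.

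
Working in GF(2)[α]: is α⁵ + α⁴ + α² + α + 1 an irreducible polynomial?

Yes

Write h(α) = α⁵ + α⁴ + α² + α + 1.
Check for roots in GF(2): h(0) = 1; h(1) = 1.
No roots, so no linear factors.
Monic irreducibles of degree 2 over GF(2): α² + α + 1.
None of them divide h (all give nonzero remainder).
No irreducible factor of degree ≤ 2 exists, so h is irreducible over GF(2).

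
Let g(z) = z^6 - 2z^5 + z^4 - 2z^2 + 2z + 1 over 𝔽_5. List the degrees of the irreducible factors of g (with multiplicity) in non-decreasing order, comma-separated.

Roots in 𝔽_5: g(0) = 1; g(1) = 1; g(2) = 3; g(3) = 3; g(4) = 1.
Complete factorization: g(z) = (z^6 - 2z^5 + z^4 - 2z^2 + 2z + 1).
Factor degrees with multiplicity: 6 = 6.

6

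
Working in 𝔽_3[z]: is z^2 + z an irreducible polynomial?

No

Write f(z) = z^2 + z.
Check for roots in 𝔽_3: f(0) = 0 → root; f(1) = 2; f(2) = 0 → root.
f(0) = 0, so (z) divides f(z); f is reducible.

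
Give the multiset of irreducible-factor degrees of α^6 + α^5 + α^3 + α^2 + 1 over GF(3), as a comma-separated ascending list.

6

Write h(α) = α^6 + α^5 + α^3 + α^2 + 1.
Roots in GF(3): h(0) = 1; h(1) = 2; h(2) = 1.
Complete factorization: h(α) = (α^6 + α^5 + α^3 + α^2 + 1).
Factor degrees with multiplicity: 6 = 6.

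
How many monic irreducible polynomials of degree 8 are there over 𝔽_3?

x^(3^8) − x is the product of all monic irreducibles of degree dividing 8; Möbius inversion gives N = (1/8) Σ μ(8/d)·3^d.
Divisors of 8: 1, 2, 4, 8; μ(8/d) for each: 0, 0, -1, 1.
Σ = − 3^4 + 3^8 = 6480.
N = 6480/8 = 810.

810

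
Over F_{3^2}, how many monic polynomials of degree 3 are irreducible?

240

x^(9^3) − x is the product of all monic irreducibles of degree dividing 3; Möbius inversion gives N = (1/3) Σ μ(3/d)·9^d.
Divisors of 3: 1, 3; μ(3/d) for each: -1, 1.
Σ = − 9^1 + 9^3 = 720.
N = 720/3 = 240.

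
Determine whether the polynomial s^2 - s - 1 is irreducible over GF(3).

Yes

Write f(s) = s^2 - s - 1.
Check for roots in GF(3): f(0) = 2; f(1) = 2; f(2) = 1.
No roots. A degree-2 polynomial over a field with no linear factor is irreducible.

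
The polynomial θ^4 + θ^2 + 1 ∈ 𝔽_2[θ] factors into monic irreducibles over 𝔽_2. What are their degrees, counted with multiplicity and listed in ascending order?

Write f(θ) = θ^4 + θ^2 + 1.
Roots in 𝔽_2: f(0) = 1; f(1) = 1.
Complete factorization: f(θ) = (θ^2 + θ + 1)^2.
Factor degrees with multiplicity: 2 + 2 = 4.

2, 2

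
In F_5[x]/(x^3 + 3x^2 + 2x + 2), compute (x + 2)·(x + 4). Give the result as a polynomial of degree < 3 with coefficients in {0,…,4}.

x^2 + x + 3

Multiply in F_5[x]: (x + 2)·(x + 4) = x^2 + x + 3.
Reduced: x^2 + x + 3.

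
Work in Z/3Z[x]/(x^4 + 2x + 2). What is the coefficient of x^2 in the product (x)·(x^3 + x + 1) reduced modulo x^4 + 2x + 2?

1

Multiply in Z/3Z[x]: (x)·(x^3 + x + 1) = x^4 + x^2 + x.
Reduce using x^4 ≡ x + 1 (mod x^4 + 2x + 2).
Reduced: x^2 + 2x + 1.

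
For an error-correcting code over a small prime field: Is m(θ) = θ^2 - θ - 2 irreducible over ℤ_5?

Check for roots in ℤ_5: m(0) = 3; m(1) = 3; m(2) = 0 → root; m(3) = 4; m(4) = 0 → root.
m(2) = 0, so (θ − 2) divides m(θ); m is reducible.

No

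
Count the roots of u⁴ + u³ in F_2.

Write h(u) = u⁴ + u³.
Evaluate at each of the 2 elements of F_2:
h(0) = 0 → root; h(1) = 0 → root.
Roots: {0, 1}.

2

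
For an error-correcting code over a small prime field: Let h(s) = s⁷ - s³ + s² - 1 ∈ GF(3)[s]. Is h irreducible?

Check for roots in GF(3): h(0) = 2; h(1) = 0 → root; h(2) = 0 → root.
h(1) = 0, so (s − 1) divides h(s); h is reducible.

No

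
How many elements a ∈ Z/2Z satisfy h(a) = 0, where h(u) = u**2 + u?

Evaluate at each of the 2 elements of Z/2Z:
h(0) = 0 → root; h(1) = 0 → root.
Roots: {0, 1}.

2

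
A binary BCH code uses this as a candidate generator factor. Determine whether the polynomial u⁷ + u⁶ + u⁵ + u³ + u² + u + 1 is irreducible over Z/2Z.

Write g(u) = u⁷ + u⁶ + u⁵ + u³ + u² + u + 1.
Check for roots in Z/2Z: g(0) = 1; g(1) = 1.
No roots, so no linear factors.
Monic irreducibles of degree 2 over GF(2): u² + u + 1.
None of them divide g (all give nonzero remainder).
Monic irreducibles of degree 3 over GF(2): u³ + u + 1, u³ + u² + 1.
None of them divide g (all give nonzero remainder).
No irreducible factor of degree ≤ 3 exists, so g is irreducible over GF(2).

Yes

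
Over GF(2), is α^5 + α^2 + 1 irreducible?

Yes

Write h(α) = α^5 + α^2 + 1.
Check for roots in GF(2): h(0) = 1; h(1) = 1.
No roots, so no linear factors.
Monic irreducibles of degree 2 over GF(2): α^2 + α + 1.
None of them divide h (all give nonzero remainder).
No irreducible factor of degree ≤ 2 exists, so h is irreducible over GF(2).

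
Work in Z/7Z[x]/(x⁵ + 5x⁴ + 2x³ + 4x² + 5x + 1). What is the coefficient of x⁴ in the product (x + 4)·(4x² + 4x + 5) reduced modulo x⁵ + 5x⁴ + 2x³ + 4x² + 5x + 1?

0

Multiply in Z/7Z[x]: (x + 4)·(4x² + 4x + 5) = 4x³ + 6x² + 6.
Reduced: 4x³ + 6x² + 6.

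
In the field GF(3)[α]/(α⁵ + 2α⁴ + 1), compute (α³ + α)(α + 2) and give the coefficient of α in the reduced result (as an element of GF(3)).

Multiply in GF(3)[α]: (α³ + α)·(α + 2) = α⁴ + 2α³ + α² + 2α.
Reduced: α⁴ + 2α³ + α² + 2α.

2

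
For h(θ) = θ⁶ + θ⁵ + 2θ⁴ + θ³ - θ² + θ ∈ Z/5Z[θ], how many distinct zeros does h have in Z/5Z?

Evaluate at each of the 5 elements of Z/5Z:
h(0) = 0 → root; h(1) = 0 → root; h(2) = 4; h(3) = 0 → root; h(4) = 4.
Roots: {0, 1, 3}.

3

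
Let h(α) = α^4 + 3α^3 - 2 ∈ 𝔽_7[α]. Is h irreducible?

Check for roots in 𝔽_7: h(0) = 5; h(1) = 2; h(2) = 3; h(3) = 6; h(4) = 5; h(5) = 4; h(6) = 3.
No roots, so no linear factors.
Degree-2 irreducible divisors: test the 21 monic irreducibles of degree 2 over GF(7).
None of them divide h (all give nonzero remainder).
No irreducible factor of degree ≤ 2 exists, so h is irreducible over GF(7).

Yes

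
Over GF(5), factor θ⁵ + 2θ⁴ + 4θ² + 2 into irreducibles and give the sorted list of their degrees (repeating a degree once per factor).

5

Write h(θ) = θ⁵ + 2θ⁴ + 4θ² + 2.
Roots in GF(5): h(0) = 2; h(1) = 4; h(2) = 2; h(3) = 3; h(4) = 2.
Complete factorization: h(θ) = (θ⁵ + 2θ⁴ + 4θ² + 2).
Factor degrees with multiplicity: 5 = 5.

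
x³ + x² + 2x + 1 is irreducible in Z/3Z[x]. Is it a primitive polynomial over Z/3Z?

Yes

Write f(x) = x³ + x² + 2x + 1.
|GF(3^3)^×| = 3^3 − 1 = 26. Prime factorization: 26 = 2·13.
f is primitive ⇔ x has order 26 in GF(3)[x]/(f), i.e. x^(26/q) ≠ 1 for each prime q | 26.
x^(13) mod f = 2.
x^(2) mod f = x².
None equal 1, so x has full order 26; f is primitive.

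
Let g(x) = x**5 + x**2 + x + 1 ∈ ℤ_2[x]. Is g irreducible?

Check for roots in ℤ_2: g(0) = 1; g(1) = 0 → root.
g(1) = 0, so (x − 1) divides g(x); g is reducible.

No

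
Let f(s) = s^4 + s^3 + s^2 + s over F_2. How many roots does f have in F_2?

Evaluate at each of the 2 elements of F_2:
f(0) = 0 → root; f(1) = 0 → root.
Roots: {0, 1}.

2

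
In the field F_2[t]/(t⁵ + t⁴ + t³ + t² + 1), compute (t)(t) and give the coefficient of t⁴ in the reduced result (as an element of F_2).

Multiply in F_2[t]: (t)·(t) = t².
Reduced: t².

0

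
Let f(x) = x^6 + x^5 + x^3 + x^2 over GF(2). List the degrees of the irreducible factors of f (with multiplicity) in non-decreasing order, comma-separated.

1, 1, 1, 1, 2

Roots in GF(2): f(0) = 0 → root; f(1) = 0 → root.
Linear factors from roots: (x), (x + 1).
Complete factorization: f(x) = (x)^2·(x + 1)^2·(x^2 + x + 1).
Factor degrees with multiplicity: 1 + 1 + 1 + 1 + 2 = 6.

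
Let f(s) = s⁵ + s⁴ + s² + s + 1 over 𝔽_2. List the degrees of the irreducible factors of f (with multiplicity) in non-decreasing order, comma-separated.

5

Roots in 𝔽_2: f(0) = 1; f(1) = 1.
Complete factorization: f(s) = (s⁵ + s⁴ + s² + s + 1).
Factor degrees with multiplicity: 5 = 5.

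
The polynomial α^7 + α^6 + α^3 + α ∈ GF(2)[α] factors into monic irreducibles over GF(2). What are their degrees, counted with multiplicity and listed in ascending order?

1, 1, 2, 3

Write f(α) = α^7 + α^6 + α^3 + α.
Roots in GF(2): f(0) = 0 → root; f(1) = 0 → root.
Linear factors from roots: (α), (α + 1).
Complete factorization: f(α) = (α)·(α + 1)·(α^2 + α + 1)·(α^3 + α^2 + 1).
Factor degrees with multiplicity: 1 + 1 + 2 + 3 = 7.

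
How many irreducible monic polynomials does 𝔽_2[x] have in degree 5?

Gauss's count: N_{2}(5) = (1/5) Σ_{d|5} μ(5/d)·2^d.
Divisors of 5: 1, 5; μ(5/d) for each: -1, 1.
Σ = − 2^1 + 2^5 = 30.
N = 30/5 = 6.

6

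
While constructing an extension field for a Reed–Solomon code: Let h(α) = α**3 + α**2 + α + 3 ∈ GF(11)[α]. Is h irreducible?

Yes

Check each element of GF(11) for a root: h(0)=3, h(1)=6, h(2)=6, h(3)=9, h(4)=10, h(5)=4, h(6)=8, h(7)=6, h(8)=4, h(9)=8, h(10)=2.
No roots. A degree-3 polynomial over a field with no linear factor is irreducible.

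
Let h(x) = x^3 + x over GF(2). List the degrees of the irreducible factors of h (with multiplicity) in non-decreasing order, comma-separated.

Roots in GF(2): h(0) = 0 → root; h(1) = 0 → root.
Linear factors from roots: (x), (x + 1).
Complete factorization: h(x) = (x)·(x + 1)^2.
Factor degrees with multiplicity: 1 + 1 + 1 = 3.

1, 1, 1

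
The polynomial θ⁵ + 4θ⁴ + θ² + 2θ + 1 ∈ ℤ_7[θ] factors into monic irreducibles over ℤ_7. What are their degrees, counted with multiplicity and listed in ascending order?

1, 4

Write g(θ) = θ⁵ + 4θ⁴ + θ² + 2θ + 1.
Linear factors from roots: (θ + 5).
Complete factorization: g(θ) = (θ + 5)·(θ⁴ + 6θ³ + 5θ² + 4θ + 3).
Factor degrees with multiplicity: 1 + 4 = 5.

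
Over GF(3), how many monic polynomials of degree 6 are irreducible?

By the necklace-counting formula, N_3(6) = (1/6) Σ_{d|6} μ(6/d)·3^d.
Divisors of 6: 1, 2, 3, 6; μ(6/d) for each: 1, -1, -1, 1.
Σ = 3^1 − 3^2 − 3^3 + 3^6 = 696.
N = 696/6 = 116.

116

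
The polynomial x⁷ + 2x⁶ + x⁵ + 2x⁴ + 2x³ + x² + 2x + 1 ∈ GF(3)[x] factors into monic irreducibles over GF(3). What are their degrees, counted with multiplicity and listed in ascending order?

Write f(x) = x⁷ + 2x⁶ + x⁵ + 2x⁴ + 2x³ + x² + 2x + 1.
Roots in GF(3): f(0) = 1; f(1) = 0 → root; f(2) = 0 → root.
Linear factors from roots: (x + 2), (x + 1).
Complete factorization: f(x) = (x + 1)·(x + 2)^2·(x² + 1)^2.
Factor degrees with multiplicity: 1 + 1 + 1 + 2 + 2 = 7.

1, 1, 1, 2, 2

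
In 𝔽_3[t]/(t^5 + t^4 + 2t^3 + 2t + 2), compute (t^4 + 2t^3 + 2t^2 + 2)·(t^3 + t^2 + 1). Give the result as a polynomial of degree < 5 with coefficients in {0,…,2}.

Multiply in 𝔽_3[t]: (t^4 + 2t^3 + 2t^2 + 2)·(t^3 + t^2 + 1) = t^7 + t^5 + t^3 + t^2 + 2.
Reduce using t^5 ≡ 2t^4 + t^3 + t + 1 (mod t^5 + t^4 + 2t^3 + 2t + 2).
Reduced: 2t^4 + 2t^3 + t^2 + 2t + 2.

2t^4 + 2t^3 + t^2 + 2t + 2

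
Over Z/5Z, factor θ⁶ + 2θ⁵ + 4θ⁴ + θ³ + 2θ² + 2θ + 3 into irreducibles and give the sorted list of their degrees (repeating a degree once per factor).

Write h(θ) = θ⁶ + 2θ⁵ + 4θ⁴ + θ³ + 2θ² + 2θ + 3.
Roots in Z/5Z: h(0) = 3; h(1) = 0 → root; h(2) = 0 → root; h(3) = 3; h(4) = 0 → root.
Linear factors from roots: (θ + 4), (θ + 3), (θ + 1).
Complete factorization: h(θ) = (θ + 1)·(θ + 3)·(θ + 4)·(θ³ + 4θ² + 3θ + 4).
Factor degrees with multiplicity: 1 + 1 + 1 + 3 = 6.

1, 1, 1, 3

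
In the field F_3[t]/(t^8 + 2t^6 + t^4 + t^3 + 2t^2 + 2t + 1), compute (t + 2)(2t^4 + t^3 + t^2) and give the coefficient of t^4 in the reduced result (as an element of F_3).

2

Multiply in F_3[t]: (t + 2)·(2t^4 + t^3 + t^2) = 2t^5 + 2t^4 + 2t^2.
Reduced: 2t^5 + 2t^4 + 2t^2.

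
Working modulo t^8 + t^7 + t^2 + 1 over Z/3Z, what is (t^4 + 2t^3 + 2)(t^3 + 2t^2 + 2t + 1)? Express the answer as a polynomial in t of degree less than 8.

t^7 + t^6 + 2t^4 + t^3 + t^2 + t + 2

Multiply in Z/3Z[t]: (t^4 + 2t^3 + 2)·(t^3 + 2t^2 + 2t + 1) = t^7 + t^6 + 2t^4 + t^3 + t^2 + t + 2.
Reduced: t^7 + t^6 + 2t^4 + t^3 + t^2 + t + 2.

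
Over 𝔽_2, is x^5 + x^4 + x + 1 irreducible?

Write m(x) = x^5 + x^4 + x + 1.
Check for roots in 𝔽_2: m(0) = 1; m(1) = 0 → root.
m(1) = 0, so (x − 1) divides m(x); m is reducible.

No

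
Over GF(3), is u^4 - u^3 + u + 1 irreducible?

Yes

Write m(u) = u^4 - u^3 + u + 1.
Check for roots in GF(3): m(0) = 1; m(1) = 2; m(2) = 2.
No roots, so no linear factors.
Monic irreducibles of degree 2 over GF(3): u^2 + 1, u^2 + u - 1, u^2 - u - 1.
None of them divide m (all give nonzero remainder).
No irreducible factor of degree ≤ 2 exists, so m is irreducible over GF(3).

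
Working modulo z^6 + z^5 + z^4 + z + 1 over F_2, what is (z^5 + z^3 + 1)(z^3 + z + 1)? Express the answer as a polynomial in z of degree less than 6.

Multiply in F_2[z]: (z^5 + z^3 + 1)·(z^3 + z + 1) = z^8 + z^5 + z^4 + z + 1.
Reduce using z^6 ≡ z^5 + z^4 + z + 1 (mod z^6 + z^5 + z^4 + z + 1).
Reduced: z^4 + z^3 + 1.

z^4 + z^3 + 1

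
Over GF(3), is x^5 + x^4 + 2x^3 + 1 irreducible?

Write P(x) = x^5 + x^4 + 2x^3 + 1.
Check for roots in GF(3): P(0) = 1; P(1) = 2; P(2) = 2.
No roots, so no linear factors.
Monic irreducibles of degree 2 over GF(3): x^2 + 1, x^2 + x + 2, x^2 + 2x + 2.
None of them divide P (all give nonzero remainder).
No irreducible factor of degree ≤ 2 exists, so P is irreducible over GF(3).

Yes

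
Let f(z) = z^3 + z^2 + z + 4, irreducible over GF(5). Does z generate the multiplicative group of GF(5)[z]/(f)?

No

|GF(5^3)^×| = 5^3 − 1 = 124. Prime factorization: 124 = 2^2·31.
f is primitive ⇔ z has order 124 in GF(5)[z]/(f), i.e. z^(124/q) ≠ 1 for each prime q | 124.
z^(62) mod f = 1
z^(4) mod f = 2z + 4.
Since z^(62) = 1, the order of z divides 62 < 124; not primitive.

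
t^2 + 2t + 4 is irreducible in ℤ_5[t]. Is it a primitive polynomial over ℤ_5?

Write f(t) = t^2 + 2t + 4.
|GF(5^2)^×| = 5^2 − 1 = 24. Prime factorization: 24 = 2^3·3.
f is primitive ⇔ t has order 24 in GF(5)[t]/(f), i.e. t^(24/q) ≠ 1 for each prime q | 24.
t^(12) mod f = 1
t^(8) mod f = 2t + 4.
Since t^(12) = 1, the order of t divides 12 < 24; not primitive.

No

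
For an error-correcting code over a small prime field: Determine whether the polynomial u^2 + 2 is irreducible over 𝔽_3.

Write g(u) = u^2 + 2.
Check for roots in 𝔽_3: g(0) = 2; g(1) = 0 → root; g(2) = 0 → root.
g(1) = 0, so (u − 1) divides g(u); g is reducible.

No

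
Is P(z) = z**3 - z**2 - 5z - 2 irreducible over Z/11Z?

Yes

Check each element of Z/11Z for a root: P(0)=9, P(1)=4, P(2)=3, P(3)=1, P(4)=4, P(5)=7, P(6)=5, P(7)=4, P(8)=10, P(9)=7, P(10)=1.
No roots. A degree-3 polynomial over a field with no linear factor is irreducible.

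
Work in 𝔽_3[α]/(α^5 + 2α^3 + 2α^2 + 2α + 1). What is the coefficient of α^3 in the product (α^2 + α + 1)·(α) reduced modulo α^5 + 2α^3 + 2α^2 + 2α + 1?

Multiply in 𝔽_3[α]: (α^2 + α + 1)·(α) = α^3 + α^2 + α.
Reduced: α^3 + α^2 + α.

1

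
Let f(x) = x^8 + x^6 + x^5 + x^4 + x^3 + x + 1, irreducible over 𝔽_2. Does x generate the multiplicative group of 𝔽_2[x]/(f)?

No

|GF(2^8)^×| = 2^8 − 1 = 255. Prime factorization: 255 = 3·5·17.
f is primitive ⇔ x has order 255 in GF(2)[x]/(f), i.e. x^(255/q) ≠ 1 for each prime q | 255.
x^(85) mod f = 1
x^(51) mod f = x^6 + x^5 + x^4 + x^3.
x^(15) mod f = x^7 + x^5 + x^4 + x^3 + x^2.
Since x^(85) = 1, the order of x divides 85 < 255; not primitive.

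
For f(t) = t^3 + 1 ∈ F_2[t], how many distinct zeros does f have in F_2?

1

Evaluate at each of the 2 elements of F_2:
f(0) = 1; f(1) = 0 → root.
Roots: {1}.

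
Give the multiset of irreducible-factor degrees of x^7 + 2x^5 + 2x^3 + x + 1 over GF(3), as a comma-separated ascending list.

7

Write g(x) = x^7 + 2x^5 + 2x^3 + x + 1.
Roots in GF(3): g(0) = 1; g(1) = 1; g(2) = 1.
Complete factorization: g(x) = (x^7 + 2x^5 + 2x^3 + x + 1).
Factor degrees with multiplicity: 7 = 7.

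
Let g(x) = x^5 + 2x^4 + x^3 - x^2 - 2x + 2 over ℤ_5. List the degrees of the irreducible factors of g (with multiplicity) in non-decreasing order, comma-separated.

5

Roots in ℤ_5: g(0) = 2; g(1) = 3; g(2) = 1; g(3) = 4; g(4) = 3.
Complete factorization: g(x) = (x^5 + 2x^4 + x^3 - x^2 - 2x + 2).
Factor degrees with multiplicity: 5 = 5.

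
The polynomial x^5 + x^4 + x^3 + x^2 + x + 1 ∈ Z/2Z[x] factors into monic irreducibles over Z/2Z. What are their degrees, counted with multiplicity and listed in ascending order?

1, 2, 2

Write h(x) = x^5 + x^4 + x^3 + x^2 + x + 1.
Roots in Z/2Z: h(0) = 1; h(1) = 0 → root.
Linear factors from roots: (x + 1).
Complete factorization: h(x) = (x + 1)·(x^2 + x + 1)^2.
Factor degrees with multiplicity: 1 + 2 + 2 = 5.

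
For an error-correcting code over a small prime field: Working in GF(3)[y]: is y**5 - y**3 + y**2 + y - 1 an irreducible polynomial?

Write g(y) = y**5 - y**3 + y**2 + y - 1.
Check for roots in GF(3): g(0) = 2; g(1) = 1; g(2) = 2.
No roots, so no linear factors.
Monic irreducibles of degree 2 over GF(3): y**2 + 1, y**2 + y - 1, y**2 - y - 1.
None of them divide g (all give nonzero remainder).
No irreducible factor of degree ≤ 2 exists, so g is irreducible over GF(3).

Yes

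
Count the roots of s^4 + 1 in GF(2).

Write P(s) = s^4 + 1.
Evaluate at each of the 2 elements of GF(2):
P(0) = 1; P(1) = 0 → root.
Roots: {1}.

1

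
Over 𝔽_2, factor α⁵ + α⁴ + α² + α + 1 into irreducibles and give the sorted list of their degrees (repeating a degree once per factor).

5

Write f(α) = α⁵ + α⁴ + α² + α + 1.
Roots in 𝔽_2: f(0) = 1; f(1) = 1.
Complete factorization: f(α) = (α⁵ + α⁴ + α² + α + 1).
Factor degrees with multiplicity: 5 = 5.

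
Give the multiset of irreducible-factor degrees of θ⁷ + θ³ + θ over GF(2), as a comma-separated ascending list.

Write g(θ) = θ⁷ + θ³ + θ.
Roots in GF(2): g(0) = 0 → root; g(1) = 1.
Linear factors from roots: (θ).
Complete factorization: g(θ) = (θ)·(θ³ + θ + 1)^2.
Factor degrees with multiplicity: 1 + 3 + 3 = 7.

1, 3, 3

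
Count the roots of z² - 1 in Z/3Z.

2

Write g(z) = z² - 1.
Evaluate at each of the 3 elements of Z/3Z:
g(0) = 2; g(1) = 0 → root; g(2) = 0 → root.
Roots: {1, 2}.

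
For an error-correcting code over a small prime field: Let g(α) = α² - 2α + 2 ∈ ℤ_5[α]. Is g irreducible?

Check for roots in ℤ_5: g(0) = 2; g(1) = 1; g(2) = 2; g(3) = 0 → root; g(4) = 0 → root.
g(3) = 0, so (α − 3) divides g(α); g is reducible.

No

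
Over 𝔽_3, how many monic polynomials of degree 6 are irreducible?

The number of monic irreducibles of degree 6 over GF(3) is (1/6)·Σ_{d∣6} μ(6/d) 3^d.
Divisors of 6: 1, 2, 3, 6; μ(6/d) for each: 1, -1, -1, 1.
Σ = 3^1 − 3^2 − 3^3 + 3^6 = 696.
N = 696/6 = 116.

116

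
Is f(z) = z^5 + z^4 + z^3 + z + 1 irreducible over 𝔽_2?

Check for roots in 𝔽_2: f(0) = 1; f(1) = 1.
No roots, so no linear factors.
Monic irreducibles of degree 2 over GF(2): z^2 + z + 1.
None of them divide f (all give nonzero remainder).
No irreducible factor of degree ≤ 2 exists, so f is irreducible over GF(2).

Yes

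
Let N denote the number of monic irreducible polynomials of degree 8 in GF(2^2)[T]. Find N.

Gauss's count: N_{4}(8) = (1/8) Σ_{d|8} μ(8/d)·4^d.
Divisors of 8: 1, 2, 4, 8; μ(8/d) for each: 0, 0, -1, 1.
Σ = − 4^4 + 4^8 = 65280.
N = 65280/8 = 8160.

8160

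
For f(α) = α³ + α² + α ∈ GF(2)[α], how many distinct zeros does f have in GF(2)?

Evaluate at each of the 2 elements of GF(2):
f(0) = 0 → root; f(1) = 1.
Roots: {0}.

1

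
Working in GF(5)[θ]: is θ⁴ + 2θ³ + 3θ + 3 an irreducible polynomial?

Write h(θ) = θ⁴ + 2θ³ + 3θ + 3.
Check for roots in GF(5): h(0) = 3; h(1) = 4; h(2) = 1; h(3) = 2; h(4) = 4.
No roots, so no linear factors.
Degree-2 irreducible divisors: test the 10 monic irreducibles of degree 2 over GF(5).
None of them divide h (all give nonzero remainder).
No irreducible factor of degree ≤ 2 exists, so h is irreducible over GF(5).

Yes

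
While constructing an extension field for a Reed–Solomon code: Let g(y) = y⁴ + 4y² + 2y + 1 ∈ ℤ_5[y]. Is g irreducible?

Check for roots in ℤ_5: g(0) = 1; g(1) = 3; g(2) = 2; g(3) = 4; g(4) = 4.
No roots, so no linear factors.
Degree-2 irreducible divisors: test the 10 monic irreducibles of degree 2 over GF(5).
None of them divide g (all give nonzero remainder).
No irreducible factor of degree ≤ 2 exists, so g is irreducible over GF(5).

Yes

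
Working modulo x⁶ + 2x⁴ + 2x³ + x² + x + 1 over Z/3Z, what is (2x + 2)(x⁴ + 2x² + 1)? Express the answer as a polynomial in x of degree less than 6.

Multiply in Z/3Z[x]: (2x + 2)·(x⁴ + 2x² + 1) = 2x⁵ + 2x⁴ + x³ + x² + 2x + 2.
Reduced: 2x⁵ + 2x⁴ + x³ + x² + 2x + 2.

2x^5 + 2x^4 + x^3 + x^2 + 2x + 2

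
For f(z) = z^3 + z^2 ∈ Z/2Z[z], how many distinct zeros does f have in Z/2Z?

Evaluate at each of the 2 elements of Z/2Z:
f(0) = 0 → root; f(1) = 0 → root.
Roots: {0, 1}.

2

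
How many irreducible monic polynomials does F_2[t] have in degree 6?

9

x^(2^6) − x is the product of all monic irreducibles of degree dividing 6; Möbius inversion gives N = (1/6) Σ μ(6/d)·2^d.
Divisors of 6: 1, 2, 3, 6; μ(6/d) for each: 1, -1, -1, 1.
Σ = 2^1 − 2^2 − 2^3 + 2^6 = 54.
N = 54/6 = 9.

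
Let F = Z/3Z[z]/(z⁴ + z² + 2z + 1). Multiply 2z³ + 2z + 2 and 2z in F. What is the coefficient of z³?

0

Multiply in Z/3Z[z]: (2z³ + 2z + 2)·(2z) = z⁴ + z² + z.
Reduce using z⁴ ≡ 2z² + z + 2 (mod z⁴ + z² + 2z + 1).
Reduced: 2z + 2.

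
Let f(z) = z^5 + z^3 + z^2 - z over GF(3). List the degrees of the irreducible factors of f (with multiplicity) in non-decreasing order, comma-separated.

Roots in GF(3): f(0) = 0 → root; f(1) = 2; f(2) = 0 → root.
Linear factors from roots: (z), (z + 1).
Complete factorization: f(z) = (z)·(z + 1)·(z^3 - z^2 - z - 1).
Factor degrees with multiplicity: 1 + 1 + 3 = 5.

1, 1, 3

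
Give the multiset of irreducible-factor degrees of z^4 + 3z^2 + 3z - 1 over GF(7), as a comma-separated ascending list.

1, 1, 1, 1

Write f(z) = z^4 + 3z^2 + 3z - 1.
Linear factors from roots: (z + 3), (z + 2), (z + 1).
Complete factorization: f(z) = (z + 2)·(z + 3)·(z + 1)^2.
Factor degrees with multiplicity: 1 + 1 + 1 + 1 = 4.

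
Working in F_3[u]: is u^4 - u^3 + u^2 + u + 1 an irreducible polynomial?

No

Write m(u) = u^4 - u^3 + u^2 + u + 1.
Check for roots in F_3: m(0) = 1; m(1) = 0 → root; m(2) = 0 → root.
m(1) = 0, so (u − 1) divides m(u); m is reducible.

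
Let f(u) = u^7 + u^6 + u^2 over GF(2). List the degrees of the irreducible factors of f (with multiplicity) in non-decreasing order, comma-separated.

Roots in GF(2): f(0) = 0 → root; f(1) = 1.
Linear factors from roots: (u).
Complete factorization: f(u) = (u)^2·(u^2 + u + 1)·(u^3 + u + 1).
Factor degrees with multiplicity: 1 + 1 + 2 + 3 = 7.

1, 1, 2, 3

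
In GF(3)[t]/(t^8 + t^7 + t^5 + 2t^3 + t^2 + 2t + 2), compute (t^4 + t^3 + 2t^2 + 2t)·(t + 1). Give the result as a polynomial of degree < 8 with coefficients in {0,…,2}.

t^5 + 2t^4 + t^2 + 2t

Multiply in GF(3)[t]: (t^4 + t^3 + 2t^2 + 2t)·(t + 1) = t^5 + 2t^4 + t^2 + 2t.
Reduced: t^5 + 2t^4 + t^2 + 2t.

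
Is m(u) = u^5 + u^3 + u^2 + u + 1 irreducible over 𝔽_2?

Yes

Check for roots in 𝔽_2: m(0) = 1; m(1) = 1.
No roots, so no linear factors.
Monic irreducibles of degree 2 over GF(2): u^2 + u + 1.
None of them divide m (all give nonzero remainder).
No irreducible factor of degree ≤ 2 exists, so m is irreducible over GF(2).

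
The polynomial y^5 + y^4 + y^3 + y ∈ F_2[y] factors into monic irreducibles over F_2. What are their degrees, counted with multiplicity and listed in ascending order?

Write f(y) = y^5 + y^4 + y^3 + y.
Roots in F_2: f(0) = 0 → root; f(1) = 0 → root.
Linear factors from roots: (y), (y + 1).
Complete factorization: f(y) = (y)·(y + 1)·(y^3 + y + 1).
Factor degrees with multiplicity: 1 + 1 + 3 = 5.

1, 1, 3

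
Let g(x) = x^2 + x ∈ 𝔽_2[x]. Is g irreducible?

Check for roots in 𝔽_2: g(0) = 0 → root; g(1) = 0 → root.
g(0) = 0, so (x) divides g(x); g is reducible.

No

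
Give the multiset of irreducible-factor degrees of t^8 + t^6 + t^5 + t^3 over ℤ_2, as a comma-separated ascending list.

Write h(t) = t^8 + t^6 + t^5 + t^3.
Roots in ℤ_2: h(0) = 0 → root; h(1) = 0 → root.
Linear factors from roots: (t), (t + 1).
Complete factorization: h(t) = (t)^3·(t + 1)^3·(t^2 + t + 1).
Factor degrees with multiplicity: 1 + 1 + 1 + 1 + 1 + 1 + 2 = 8.

1, 1, 1, 1, 1, 1, 2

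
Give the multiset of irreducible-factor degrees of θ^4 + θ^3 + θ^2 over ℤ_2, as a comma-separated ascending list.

1, 1, 2

Write h(θ) = θ^4 + θ^3 + θ^2.
Roots in ℤ_2: h(0) = 0 → root; h(1) = 1.
Linear factors from roots: (θ).
Complete factorization: h(θ) = (θ)^2·(θ^2 + θ + 1).
Factor degrees with multiplicity: 1 + 1 + 2 = 4.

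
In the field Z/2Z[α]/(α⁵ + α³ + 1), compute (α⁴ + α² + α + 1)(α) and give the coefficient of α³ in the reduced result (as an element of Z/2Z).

0

Multiply in Z/2Z[α]: (α⁴ + α² + α + 1)·(α) = α⁵ + α³ + α² + α.
Reduce using α⁵ ≡ α³ + 1 (mod α⁵ + α³ + 1).
Reduced: α² + α + 1.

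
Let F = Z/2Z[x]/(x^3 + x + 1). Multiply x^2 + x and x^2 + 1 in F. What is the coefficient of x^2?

Multiply in Z/2Z[x]: (x^2 + x)·(x^2 + 1) = x^4 + x^3 + x^2 + x.
Reduce using x^3 ≡ x + 1 (mod x^3 + x + 1).
Reduced: x + 1.

0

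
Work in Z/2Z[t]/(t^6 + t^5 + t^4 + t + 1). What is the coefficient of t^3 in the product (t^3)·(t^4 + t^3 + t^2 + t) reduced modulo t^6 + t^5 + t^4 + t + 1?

Multiply in Z/2Z[t]: (t^3)·(t^4 + t^3 + t^2 + t) = t^7 + t^6 + t^5 + t^4.
Reduce using t^6 ≡ t^5 + t^4 + t + 1 (mod t^6 + t^5 + t^4 + t + 1).
Reduced: t^4 + t^2 + t.

0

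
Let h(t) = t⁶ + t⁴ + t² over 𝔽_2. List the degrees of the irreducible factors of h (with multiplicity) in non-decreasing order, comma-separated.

Roots in 𝔽_2: h(0) = 0 → root; h(1) = 1.
Linear factors from roots: (t).
Complete factorization: h(t) = (t)^2·(t² + t + 1)^2.
Factor degrees with multiplicity: 1 + 1 + 2 + 2 = 6.

1, 1, 2, 2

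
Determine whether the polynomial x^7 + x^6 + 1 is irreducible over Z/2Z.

Write f(x) = x^7 + x^6 + 1.
Check for roots in Z/2Z: f(0) = 1; f(1) = 1.
No roots, so no linear factors.
Monic irreducibles of degree 2 over GF(2): x^2 + x + 1.
None of them divide f (all give nonzero remainder).
Monic irreducibles of degree 3 over GF(2): x^3 + x + 1, x^3 + x^2 + 1.
None of them divide f (all give nonzero remainder).
No irreducible factor of degree ≤ 3 exists, so f is irreducible over GF(2).

Yes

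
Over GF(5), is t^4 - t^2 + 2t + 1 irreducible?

Yes

Write h(t) = t^4 - t^2 + 2t + 1.
Check for roots in GF(5): h(0) = 1; h(1) = 3; h(2) = 2; h(3) = 4; h(4) = 4.
No roots, so no linear factors.
Degree-2 irreducible divisors: test the 10 monic irreducibles of degree 2 over GF(5).
None of them divide h (all give nonzero remainder).
No irreducible factor of degree ≤ 2 exists, so h is irreducible over GF(5).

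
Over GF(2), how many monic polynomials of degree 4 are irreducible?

By the necklace-counting formula, N_2(4) = (1/4) Σ_{d|4} μ(4/d)·2^d.
Divisors of 4: 1, 2, 4; μ(4/d) for each: 0, -1, 1.
Σ = − 2^2 + 2^4 = 12.
N = 12/4 = 3.

3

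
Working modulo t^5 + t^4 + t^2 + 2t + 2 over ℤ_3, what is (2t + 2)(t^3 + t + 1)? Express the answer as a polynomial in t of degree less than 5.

2t^4 + 2t^3 + 2t^2 + t + 2

Multiply in ℤ_3[t]: (2t + 2)·(t^3 + t + 1) = 2t^4 + 2t^3 + 2t^2 + t + 2.
Reduced: 2t^4 + 2t^3 + 2t^2 + t + 2.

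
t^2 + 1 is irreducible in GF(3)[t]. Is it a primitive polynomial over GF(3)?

No

Write f(t) = t^2 + 1.
|GF(3^2)^×| = 3^2 − 1 = 8. Prime factorization: 8 = 2^3.
f is primitive ⇔ t has order 8 in GF(3)[t]/(f), i.e. t^(8/q) ≠ 1 for each prime q | 8.
t^(4) mod f = 1
Since t^(4) = 1, the order of t divides 4 < 8; not primitive.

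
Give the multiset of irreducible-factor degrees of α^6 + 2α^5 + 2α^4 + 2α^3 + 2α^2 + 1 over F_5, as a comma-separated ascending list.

1, 1, 1, 1, 2

Write f(α) = α^6 + 2α^5 + 2α^4 + 2α^3 + 2α^2 + 1.
Roots in F_5: f(0) = 1; f(1) = 0 → root; f(2) = 0 → root; f(3) = 0 → root; f(4) = 2.
Linear factors from roots: (α + 4), (α + 3), (α + 2).
Complete factorization: f(α) = (α + 3)·(α + 4)·(α + 2)^2·(α^2 + α + 2).
Factor degrees with multiplicity: 1 + 1 + 1 + 1 + 2 = 6.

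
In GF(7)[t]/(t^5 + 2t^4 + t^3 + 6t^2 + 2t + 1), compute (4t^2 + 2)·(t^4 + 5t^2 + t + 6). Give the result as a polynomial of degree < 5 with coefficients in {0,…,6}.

Multiply in GF(7)[t]: (4t^2 + 2)·(t^4 + 5t^2 + t + 6) = 4t^6 + t^4 + 4t^3 + 6t^2 + 2t + 5.
Reduce using t^5 ≡ 5t^4 + 6t^3 + t^2 + 5t + 6 (mod t^5 + 2t^4 + t^3 + 6t^2 + 2t + 1).
Reduced: 6t^4 + 2t^3 + 4t^2 + 6.

6t^4 + 2t^3 + 4t^2 + 6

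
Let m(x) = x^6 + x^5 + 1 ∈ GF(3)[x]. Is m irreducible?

No

Check for roots in GF(3): m(0) = 1; m(1) = 0 → root; m(2) = 1.
m(1) = 0, so (x − 1) divides m(x); m is reducible.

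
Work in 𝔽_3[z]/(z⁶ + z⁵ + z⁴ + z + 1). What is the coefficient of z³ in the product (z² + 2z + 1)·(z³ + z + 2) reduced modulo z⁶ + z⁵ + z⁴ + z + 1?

Multiply in 𝔽_3[z]: (z² + 2z + 1)·(z³ + z + 2) = z⁵ + 2z⁴ + 2z³ + z² + 2z + 2.
Reduced: z⁵ + 2z⁴ + 2z³ + z² + 2z + 2.

2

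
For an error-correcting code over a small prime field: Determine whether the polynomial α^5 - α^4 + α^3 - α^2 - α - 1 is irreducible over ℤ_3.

Write f(α) = α^5 - α^4 + α^3 - α^2 - α - 1.
Check for roots in ℤ_3: f(0) = 2; f(1) = 1; f(2) = 2.
No roots, so no linear factors.
Monic irreducibles of degree 2 over GF(3): α^2 + 1, α^2 + α - 1, α^2 - α - 1.
None of them divide f (all give nonzero remainder).
No irreducible factor of degree ≤ 2 exists, so f is irreducible over GF(3).

Yes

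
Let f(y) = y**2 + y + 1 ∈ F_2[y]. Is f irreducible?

Check for roots in F_2: f(0) = 1; f(1) = 1.
No roots. A degree-2 polynomial over a field with no linear factor is irreducible.

Yes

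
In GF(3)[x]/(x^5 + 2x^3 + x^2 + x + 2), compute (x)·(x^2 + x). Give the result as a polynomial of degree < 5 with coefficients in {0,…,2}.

x^3 + x^2

Multiply in GF(3)[x]: (x)·(x^2 + x) = x^3 + x^2.
Reduced: x^3 + x^2.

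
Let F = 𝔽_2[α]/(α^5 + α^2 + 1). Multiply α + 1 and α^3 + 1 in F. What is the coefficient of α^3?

1

Multiply in 𝔽_2[α]: (α + 1)·(α^3 + 1) = α^4 + α^3 + α + 1.
Reduced: α^4 + α^3 + α + 1.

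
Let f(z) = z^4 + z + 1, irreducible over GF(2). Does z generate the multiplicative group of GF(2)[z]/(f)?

|GF(2^4)^×| = 2^4 − 1 = 15. Prime factorization: 15 = 3·5.
f is primitive ⇔ z has order 15 in GF(2)[z]/(f), i.e. z^(15/q) ≠ 1 for each prime q | 15.
z^(5) mod f = z^2 + z.
z^(3) mod f = z^3.
None equal 1, so z has full order 15; f is primitive.

Yes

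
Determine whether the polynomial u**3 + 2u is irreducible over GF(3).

Write h(u) = u**3 + 2u.
Check for roots in GF(3): h(0) = 0 → root; h(1) = 0 → root; h(2) = 0 → root.
h(0) = 0, so (u) divides h(u); h is reducible.

No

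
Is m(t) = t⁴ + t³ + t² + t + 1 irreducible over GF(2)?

Check for roots in GF(2): m(0) = 1; m(1) = 1.
No roots, so no linear factors.
Monic irreducibles of degree 2 over GF(2): t² + t + 1.
None of them divide m (all give nonzero remainder).
No irreducible factor of degree ≤ 2 exists, so m is irreducible over GF(2).

Yes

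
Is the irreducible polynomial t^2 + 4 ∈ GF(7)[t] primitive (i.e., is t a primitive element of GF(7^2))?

Write f(t) = t^2 + 4.
|GF(7^2)^×| = 7^2 − 1 = 48. Prime factorization: 48 = 2^4·3.
f is primitive ⇔ t has order 48 in GF(7)[t]/(f), i.e. t^(48/q) ≠ 1 for each prime q | 48.
t^(24) mod f = 1
t^(16) mod f = 2.
Since t^(24) = 1, the order of t divides 24 < 48; not primitive.

No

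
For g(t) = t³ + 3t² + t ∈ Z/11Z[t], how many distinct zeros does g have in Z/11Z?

Evaluate at each of the 11 elements of Z/11Z:
g(0) = 0 → root; g(1) = 5; g(2) = 0 → root; g(3) = 2; g(4) = 6; g(5) = 7; g(6) = 0 → root; g(7) = 2; g(8) = 8; g(9) = 2; g(10) = 1.
Roots: {0, 2, 6}.

3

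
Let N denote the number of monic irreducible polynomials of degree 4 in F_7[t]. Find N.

588

Gauss's count: N_{7}(4) = (1/4) Σ_{d|4} μ(4/d)·7^d.
Divisors of 4: 1, 2, 4; μ(4/d) for each: 0, -1, 1.
Σ = − 7^2 + 7^4 = 2352.
N = 2352/4 = 588.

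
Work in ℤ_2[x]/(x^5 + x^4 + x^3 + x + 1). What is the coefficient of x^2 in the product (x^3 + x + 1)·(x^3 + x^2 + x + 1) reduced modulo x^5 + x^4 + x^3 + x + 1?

1

Multiply in ℤ_2[x]: (x^3 + x + 1)·(x^3 + x^2 + x + 1) = x^6 + x^5 + x^3 + 1.
Reduce using x^5 ≡ x^4 + x^3 + x + 1 (mod x^5 + x^4 + x^3 + x + 1).
Reduced: x^4 + x^3 + x^2 + x + 1.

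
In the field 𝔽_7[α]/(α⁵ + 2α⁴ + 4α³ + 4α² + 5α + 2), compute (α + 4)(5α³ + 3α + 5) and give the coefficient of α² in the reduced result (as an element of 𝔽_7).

Multiply in 𝔽_7[α]: (α + 4)·(5α³ + 3α + 5) = 5α⁴ + 6α³ + 3α² + 3α + 6.
Reduced: 5α⁴ + 6α³ + 3α² + 3α + 6.

3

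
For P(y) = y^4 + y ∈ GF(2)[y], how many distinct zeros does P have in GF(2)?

Evaluate at each of the 2 elements of GF(2):
P(0) = 0 → root; P(1) = 0 → root.
Roots: {0, 1}.

2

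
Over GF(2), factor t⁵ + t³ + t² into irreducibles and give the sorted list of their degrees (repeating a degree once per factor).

1, 1, 3

Write f(t) = t⁵ + t³ + t².
Roots in GF(2): f(0) = 0 → root; f(1) = 1.
Linear factors from roots: (t).
Complete factorization: f(t) = (t)^2·(t³ + t + 1).
Factor degrees with multiplicity: 1 + 1 + 3 = 5.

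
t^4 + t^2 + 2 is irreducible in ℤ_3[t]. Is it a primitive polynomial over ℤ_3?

No

Write f(t) = t^4 + t^2 + 2.
|GF(3^4)^×| = 3^4 − 1 = 80. Prime factorization: 80 = 2^4·5.
f is primitive ⇔ t has order 80 in GF(3)[t]/(f), i.e. t^(80/q) ≠ 1 for each prime q | 80.
t^(40) mod f = 2.
t^(16) mod f = 1
Since t^(16) = 1, the order of t divides 16 < 80; not primitive.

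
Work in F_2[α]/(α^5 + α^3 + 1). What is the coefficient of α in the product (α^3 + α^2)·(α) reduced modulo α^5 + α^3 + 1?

Multiply in F_2[α]: (α^3 + α^2)·(α) = α^4 + α^3.
Reduced: α^4 + α^3.

0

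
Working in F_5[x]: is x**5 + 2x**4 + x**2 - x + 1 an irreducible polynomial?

Yes

Write P(x) = x**5 + 2x**4 + x**2 - x + 1.
Check for roots in F_5: P(0) = 1; P(1) = 4; P(2) = 2; P(3) = 2; P(4) = 4.
No roots, so no linear factors.
Degree-2 irreducible divisors: test the 10 monic irreducibles of degree 2 over GF(5).
None of them divide P (all give nonzero remainder).
No irreducible factor of degree ≤ 2 exists, so P is irreducible over GF(5).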